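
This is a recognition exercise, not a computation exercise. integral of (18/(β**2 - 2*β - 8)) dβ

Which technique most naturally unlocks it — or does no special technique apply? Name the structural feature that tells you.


Verdict: partial fractions — the bottom, β**2 - 2*β - 8, comes apart into simple factors, and a proper rational function over split factors decomposes.


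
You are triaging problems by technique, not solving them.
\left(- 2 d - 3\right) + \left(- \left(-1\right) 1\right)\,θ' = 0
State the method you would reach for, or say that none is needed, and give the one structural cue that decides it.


Technique: no special technique — solved for the derivative, θ never appears on the right — this is a direct integration in d, not a differential-equations problem at heart.


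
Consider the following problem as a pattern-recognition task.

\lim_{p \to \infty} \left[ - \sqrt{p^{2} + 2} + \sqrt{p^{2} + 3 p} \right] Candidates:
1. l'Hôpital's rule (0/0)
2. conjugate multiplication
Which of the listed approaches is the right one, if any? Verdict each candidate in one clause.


Method: conjugate multiplication — two divergent pieces with a minus sign between them and a radical in the mix: rationalize \sqrt{p^{2} + 3 p} - \sqrt{p^{2} + 2} before any limit law applies.
- l'Hôpital's rule (0/0): substitution produces ∞ − ∞ rather than a vanishing quotient; the rule needs a 0/0 ratio to act on.
- conjugate multiplication — applicable, and directly so.


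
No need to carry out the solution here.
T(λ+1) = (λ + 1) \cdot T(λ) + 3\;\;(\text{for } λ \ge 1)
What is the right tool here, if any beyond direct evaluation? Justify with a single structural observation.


Method: a summation factor — because the multiplier λ + 1 is index-dependent, divide through by its running product and sum the resulting differences.


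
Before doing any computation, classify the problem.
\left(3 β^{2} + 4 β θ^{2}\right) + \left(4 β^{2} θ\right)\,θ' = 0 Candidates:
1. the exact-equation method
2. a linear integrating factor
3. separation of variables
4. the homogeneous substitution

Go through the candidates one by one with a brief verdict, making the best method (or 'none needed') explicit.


Technique: the exact-equation method — checking ∂/∂θ of 3 β^{2} + 4 β θ^{2} against ∂/∂β of 4 β^{2} θ: they match — the equation is exact as it stands.
- the exact-equation method: applies; the problem has the shape this method handles.
- a linear integrating factor: a nonlinear term in the unknown puts this outside the integrating-factor template.
- separation of variables — no algebra isolates the independent variable on one side and the unknown on the other.
- the homogeneous substitution — the ratio substitution does not collapse this equation.


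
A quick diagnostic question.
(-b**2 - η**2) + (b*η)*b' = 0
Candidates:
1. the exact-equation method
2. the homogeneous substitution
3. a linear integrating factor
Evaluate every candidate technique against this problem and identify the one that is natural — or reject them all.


Method: the homogeneous substitution — the slope is degree-zero homogeneous: the ratio substitution v = b/η collapses it. Rearranged, this also fits the Bernoulli template directly; the homogeneous substitution reads the structure without the rearrangement.
- the exact-equation method: the mixed partial derivatives differ, so the left side is not a total differential.
- the homogeneous substitution — applicable, and directly so.
- a linear integrating factor: a nonlinear term in the unknown puts this outside the integrating-factor template.


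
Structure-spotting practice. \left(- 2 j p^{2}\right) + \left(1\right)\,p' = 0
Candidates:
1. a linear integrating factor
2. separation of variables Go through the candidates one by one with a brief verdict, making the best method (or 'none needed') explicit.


Technique: separation of variables — all dependence on the two variables factors apart, the defining separable shape.
- a linear integrating factor: the unknown enters nonlinearly (through a power, a denominator, or a transcendental function), which the linear integrating-factor recipe cannot absorb as-is — any repair would come from a preliminary substitution, not the factor.
- separation of variables — yes — fits the structure here.


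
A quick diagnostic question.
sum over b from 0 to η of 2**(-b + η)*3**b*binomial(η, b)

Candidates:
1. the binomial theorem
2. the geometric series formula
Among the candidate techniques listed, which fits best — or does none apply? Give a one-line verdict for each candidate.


Best approach: the binomial theorem — the binomial coefficients weight matched powers of 3 and 2, which is exactly the expansion of a binomial power.
- the binomial theorem — yes, a natural case for it.
- the geometric series formula: there is no constant term-to-term ratio.


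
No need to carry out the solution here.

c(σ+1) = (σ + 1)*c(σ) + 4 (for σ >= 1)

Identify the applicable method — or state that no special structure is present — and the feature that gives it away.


Method: a summation factor — rescale the sequence by the product of the weights σ + 1 so far — the recurrence collapses to a plain running sum.


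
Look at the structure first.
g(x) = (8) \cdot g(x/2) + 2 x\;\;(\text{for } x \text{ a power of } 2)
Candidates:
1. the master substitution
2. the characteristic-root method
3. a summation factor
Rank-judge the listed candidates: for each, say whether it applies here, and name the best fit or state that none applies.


Verdict: the master substitution — treat m = log base 2 of x as the new clock: one recursion step advances m by one while x scales by 2.
- the master substitution: yes — fits the structure here.
- the characteristic-root method: a divided-index call is not the fixed-shift linear shape that characteristic roots solve.
- a summation factor — the recursion divides its index rather than shifting it — there is no previous-term chain for a summation factor to telescope.


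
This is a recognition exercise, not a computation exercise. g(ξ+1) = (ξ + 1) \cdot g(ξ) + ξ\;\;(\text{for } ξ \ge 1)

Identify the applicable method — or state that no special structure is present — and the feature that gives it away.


Method: a summation factor — rescale the sequence by the product of the weights ξ + 1 so far — the recurrence collapses to a plain running sum.


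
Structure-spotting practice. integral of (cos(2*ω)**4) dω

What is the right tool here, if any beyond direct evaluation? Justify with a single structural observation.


Verdict: a trigonometric identity — the even exponent on cos(2*ω)**4 signals one move: rewrite via cos of the doubled angle.


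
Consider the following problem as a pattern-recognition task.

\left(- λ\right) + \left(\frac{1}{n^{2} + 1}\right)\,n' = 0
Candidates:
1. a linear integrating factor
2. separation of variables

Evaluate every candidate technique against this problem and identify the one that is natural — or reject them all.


Diagnosis: separation of variables — the slope splits multiplicatively: λ carrying all λ-dependence times n^{2} + 1 carrying all n-dependence — separate and integrate.
- a linear integrating factor — the unknown enters nonlinearly (through a power, a denominator, or a transcendental function), which the linear integrating-factor recipe cannot absorb as-is — any repair would come from a preliminary substitution, not the factor.
- separation of variables — yes, a natural case for it.


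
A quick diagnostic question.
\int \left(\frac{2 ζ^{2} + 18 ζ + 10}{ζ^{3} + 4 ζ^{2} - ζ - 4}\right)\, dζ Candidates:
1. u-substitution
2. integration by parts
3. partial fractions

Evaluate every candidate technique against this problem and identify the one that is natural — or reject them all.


Best approach: partial fractions — rational integrand, reducible denominator ζ^{3} + 4 ζ^{2} - ζ - 4: decompose first, integrate second.
- u-substitution — no subexpression of the integrand serves as a whole-integral substitution inner — individual terms may offer their own, but none carries its derivative as a factor of the full integrand; a working change of variable would have to be constructed from outside the expression.
- integration by parts: the nonconstant-polynomial-times-standard-kernel pattern (an exp, sine, cosine, or logarithm partner) is absent.
- partial fractions: yes — fits the structure here.


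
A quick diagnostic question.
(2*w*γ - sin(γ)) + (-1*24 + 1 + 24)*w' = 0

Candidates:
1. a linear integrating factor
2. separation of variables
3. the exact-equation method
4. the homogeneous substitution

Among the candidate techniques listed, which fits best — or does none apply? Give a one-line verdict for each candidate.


Technique: a linear integrating factor — the unknown enters only to the first power against a nonzero forcing term — the integrating-factor template applies directly.
- a linear integrating factor — yes, a natural case for it.
- separation of variables: the two dependences are entangled, not a clean product of one-variable pieces.
- the exact-equation method — the mixed-partials test fails on this split — it is not an exact differential as presented.
- the homogeneous substitution — the slope is not a function of the ratio of the variables alone.


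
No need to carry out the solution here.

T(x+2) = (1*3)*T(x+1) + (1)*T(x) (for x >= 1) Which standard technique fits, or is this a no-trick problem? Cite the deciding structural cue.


Diagnosis: the characteristic-root method — fixed numeric weights on consecutive terms and no forcing term added: the root method in its home territory.


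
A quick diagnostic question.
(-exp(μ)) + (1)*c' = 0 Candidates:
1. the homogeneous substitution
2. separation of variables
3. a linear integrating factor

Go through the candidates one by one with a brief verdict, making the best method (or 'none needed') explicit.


Best approach: no special technique — with c absent the equation is not coupled at all: direct integration in μ.
- the homogeneous substitution: the slope changes under joint rescaling, failing the degree-zero test.
- separation of variables — any separation here is vacuous (nothing depends on the unknown); direct integration is the honest label.
- a linear integrating factor: the linear template holds only trivially here (the unknown is absent, so the coefficient is zero) — the method is not the natural label.


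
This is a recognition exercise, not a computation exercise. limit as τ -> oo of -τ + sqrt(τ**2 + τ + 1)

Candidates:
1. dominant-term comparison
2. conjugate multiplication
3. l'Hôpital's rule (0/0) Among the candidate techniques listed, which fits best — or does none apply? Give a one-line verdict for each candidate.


Diagnosis: conjugate multiplication — turning the difference into a conjugate-rationalized ratio makes the limit readable.
- dominant-term comparison — this limit is not decided by comparing polynomial growth at infinity.
- conjugate multiplication: applicable, and directly so.
- l'Hôpital's rule (0/0): no quotient structure at all: the clash is ∞ minus ∞, which rationalizing converts into a tractable ratio.


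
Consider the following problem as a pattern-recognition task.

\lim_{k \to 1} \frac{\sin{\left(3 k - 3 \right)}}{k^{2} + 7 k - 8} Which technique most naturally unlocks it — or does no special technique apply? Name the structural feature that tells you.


Method: l'Hôpital's rule (0/0) — numerator and denominator both vanish at 1 — a genuine 0/0 form, which is exactly when l'Hôpital applies. One could equally expand both pieces locally and compare leading terms; the rule does that in one stroke.


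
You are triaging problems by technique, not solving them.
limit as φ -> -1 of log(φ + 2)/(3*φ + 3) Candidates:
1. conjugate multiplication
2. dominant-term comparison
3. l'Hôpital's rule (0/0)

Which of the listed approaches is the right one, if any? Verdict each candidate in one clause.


Best approach: l'Hôpital's rule (0/0) — substituting -1 gives 0 over 0; differentiate top and bottom once and re-evaluate. A local series expansion at the point resolves it as well; the rule is the packaged version of that step.
- conjugate multiplication: rationalization has no target — no divergent radical difference appears.
- dominant-term comparison: no dominant power emerges to decide the limit by degree comparison.
- l'Hôpital's rule (0/0) — applicable, and directly so.


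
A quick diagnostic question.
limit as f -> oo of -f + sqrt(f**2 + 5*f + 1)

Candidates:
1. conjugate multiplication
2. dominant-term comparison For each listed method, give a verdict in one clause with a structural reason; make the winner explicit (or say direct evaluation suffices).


Method: conjugate multiplication — an infinity-minus-infinity difference with a surviving radical — multiply by the conjugate to cancel the divergence.
- conjugate multiplication — a fit — the right tool for this form.
- dominant-term comparison — this is not a rational comparison of growth rates at infinity.


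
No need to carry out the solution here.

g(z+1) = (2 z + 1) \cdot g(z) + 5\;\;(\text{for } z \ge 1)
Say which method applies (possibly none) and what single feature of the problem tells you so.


Verdict: a summation factor — one step of memory with a weight 2 z + 1 that changes as the index grows — the summation-factor construction is built for this.


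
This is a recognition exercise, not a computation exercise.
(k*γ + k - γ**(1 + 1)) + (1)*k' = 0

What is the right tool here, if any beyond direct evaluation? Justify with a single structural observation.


Best approach: a linear integrating factor — the unknown enters only to the first power against a nonzero forcing term — the integrating-factor template applies directly.


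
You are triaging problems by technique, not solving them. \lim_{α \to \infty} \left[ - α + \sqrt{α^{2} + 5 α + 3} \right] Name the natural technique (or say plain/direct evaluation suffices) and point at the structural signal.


Method: conjugate multiplication — divergence minus divergence hides a finite answer — expose it by pairing \sqrt{α^{2} + 5 α + 3} - α with its conjugate.


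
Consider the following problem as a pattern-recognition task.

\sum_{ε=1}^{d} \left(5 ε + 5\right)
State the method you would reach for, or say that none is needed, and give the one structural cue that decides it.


Best approach: no special technique — Faulhaber territory: sum each constant-multiple power of ε with its closed-form formula, no trick required.


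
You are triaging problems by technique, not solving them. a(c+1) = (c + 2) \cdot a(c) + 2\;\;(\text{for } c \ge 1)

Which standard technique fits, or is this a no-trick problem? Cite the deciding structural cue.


Best approach: a summation factor — one step of memory with a weight c + 2 that changes as the index grows — the summation-factor construction is built for this.


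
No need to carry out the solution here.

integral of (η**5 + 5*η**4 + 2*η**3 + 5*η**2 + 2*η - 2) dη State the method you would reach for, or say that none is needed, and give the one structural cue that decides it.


Diagnosis: no special technique — nothing composite, nothing rational, nothing trigonometric — each constant-multiple power of η integrates by the power rule alone.


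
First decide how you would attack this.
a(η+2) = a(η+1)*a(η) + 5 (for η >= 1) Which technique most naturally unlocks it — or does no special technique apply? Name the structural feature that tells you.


Verdict: no special technique — this one you iterate or analyze qualitatively: the nonlinearity defeats linear solution methods.


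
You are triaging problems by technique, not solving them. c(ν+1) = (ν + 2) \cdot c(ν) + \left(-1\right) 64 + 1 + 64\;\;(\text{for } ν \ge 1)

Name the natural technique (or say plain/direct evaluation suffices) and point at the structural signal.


Method: a summation factor — first-order linear but the coefficient ν + 2 moves with the index — divide by the cumulative product and telescope.


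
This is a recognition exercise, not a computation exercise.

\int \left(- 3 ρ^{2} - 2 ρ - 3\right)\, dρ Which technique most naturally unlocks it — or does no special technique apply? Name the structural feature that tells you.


Technique: no special technique — the integrand is a sum of constant multiples of powers of ρ — integrate term by term.


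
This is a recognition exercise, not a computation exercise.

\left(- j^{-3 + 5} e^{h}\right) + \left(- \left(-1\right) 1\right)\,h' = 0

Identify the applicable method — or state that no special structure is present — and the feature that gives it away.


Best approach: separation of variables — solved for the derivative, the right side splits multiplicatively into a function of each variable alone — divide and integrate each side.


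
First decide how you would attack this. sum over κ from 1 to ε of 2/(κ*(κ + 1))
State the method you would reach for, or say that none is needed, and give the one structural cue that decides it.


Diagnosis: telescoping — 2/(κ*(κ + 1)) decomposes into shift-paired simple fractions; the series telescopes to finitely many boundary pieces.


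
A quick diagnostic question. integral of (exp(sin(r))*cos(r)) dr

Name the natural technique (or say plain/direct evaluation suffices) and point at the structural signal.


Technique: u-substitution — everything non-trivial happens through the inner expression sin(r), and its derivative accounts for the remaining factor up to a constant, so set u = sin(r).


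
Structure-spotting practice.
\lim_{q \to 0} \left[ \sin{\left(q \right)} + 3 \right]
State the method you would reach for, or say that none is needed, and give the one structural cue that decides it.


Best approach: no special technique — no zero denominators, no indeterminate clash at 0 — substitute and read off the value.


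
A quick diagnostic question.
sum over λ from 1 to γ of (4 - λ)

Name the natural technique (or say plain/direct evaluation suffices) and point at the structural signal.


Method: no special technique — Faulhaber territory: sum each constant-multiple power of λ with its closed-form formula, no trick required.


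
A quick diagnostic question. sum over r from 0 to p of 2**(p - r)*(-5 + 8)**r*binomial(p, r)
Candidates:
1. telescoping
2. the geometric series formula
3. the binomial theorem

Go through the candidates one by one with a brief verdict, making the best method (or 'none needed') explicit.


Technique: the binomial theorem — binomial(p, r) weighting matched powers of (-5 + 8) and 2 is the expanded form of ((-5 + 8) + 2)^p — fold it back up.
- telescoping: the terms as presented offer no neighboring cancellation — a telescoping rewrite may exist, but the displayed structure does not hand one over.
- the geometric series formula — the ratio of consecutive terms depends on the index.
- the binomial theorem: yes, a natural case for it.


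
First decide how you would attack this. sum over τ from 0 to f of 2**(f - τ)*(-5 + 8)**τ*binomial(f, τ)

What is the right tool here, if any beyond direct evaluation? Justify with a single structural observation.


Verdict: the binomial theorem — the summand is term τ of a binomial expansion in (-5 + 8) and 2; the whole sum is a single power.


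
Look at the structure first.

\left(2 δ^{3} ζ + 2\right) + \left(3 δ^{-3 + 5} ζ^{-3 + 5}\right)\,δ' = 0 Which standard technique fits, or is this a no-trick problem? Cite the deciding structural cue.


Diagnosis: the exact-equation method — checking ∂/∂δ of 2 δ^{3} ζ + 2 against ∂/∂ζ of 3 δ^{-3 + 5} ζ^{-3 + 5}: they match — the equation is exact as it stands.


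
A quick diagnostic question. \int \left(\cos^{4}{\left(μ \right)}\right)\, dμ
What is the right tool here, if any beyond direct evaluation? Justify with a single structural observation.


Method: a trigonometric identity — \cos^{4}{\left(μ \right)} calls for power reduction: rewrite via double angles before any antiderivative is attempted.


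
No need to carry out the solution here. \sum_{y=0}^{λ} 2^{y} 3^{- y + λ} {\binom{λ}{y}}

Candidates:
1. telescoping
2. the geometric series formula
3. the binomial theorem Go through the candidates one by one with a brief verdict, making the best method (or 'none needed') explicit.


Method: the binomial theorem — binomial coefficients against complementary powers of 2 and 3: recognize the binomial expansion and resum.
- telescoping — the summand is not presented as a shifted difference — a telescoping rewrite may exist, but the displayed structure does not offer one.
- the geometric series formula — consecutive terms are not related by a fixed multiplier.
- the binomial theorem: yes, a natural case for it.


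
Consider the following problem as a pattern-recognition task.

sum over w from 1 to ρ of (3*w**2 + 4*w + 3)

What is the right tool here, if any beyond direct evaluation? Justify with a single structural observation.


Method: no special technique — no cancellation, no constant ratio, no binomial weights — just polynomial terms summed directly.


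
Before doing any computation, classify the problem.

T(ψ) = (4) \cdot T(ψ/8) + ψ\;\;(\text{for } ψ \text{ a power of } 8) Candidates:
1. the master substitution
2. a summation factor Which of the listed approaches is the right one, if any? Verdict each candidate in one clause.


Best approach: the master substitution — the argument contracts 8-fold per step: reindex ψ exponentially and solve the linear recurrence in the new index.
- the master substitution — applies; the problem has the shape this method handles.
- a summation factor — the recursion divides its index rather than shifting it — there is no previous-term chain for a summation factor to telescope.


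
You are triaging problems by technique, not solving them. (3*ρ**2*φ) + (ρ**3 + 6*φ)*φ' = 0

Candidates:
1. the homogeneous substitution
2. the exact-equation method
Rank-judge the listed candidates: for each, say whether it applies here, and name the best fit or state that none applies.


Diagnosis: the exact-equation method — equality of cross partials is the green light — assemble the potential function term by term.
- the homogeneous substitution: rescaling both variables together changes the slope, so no ratio substitution collapses it.
- the exact-equation method — yes — fits the structure here.


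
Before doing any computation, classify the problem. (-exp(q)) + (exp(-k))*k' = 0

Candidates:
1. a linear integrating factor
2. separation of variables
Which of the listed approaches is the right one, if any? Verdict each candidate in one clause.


Method: separation of variables — one side of the product carries the independent variable, the other the unknown — the textbook separation shape.
- a linear integrating factor: the unknown enters nonlinearly (through a power, a denominator, or a transcendental function), which the linear integrating-factor recipe cannot absorb as-is — any repair would come from a preliminary substitution, not the factor.
- separation of variables: applies; the problem has the shape this method handles.


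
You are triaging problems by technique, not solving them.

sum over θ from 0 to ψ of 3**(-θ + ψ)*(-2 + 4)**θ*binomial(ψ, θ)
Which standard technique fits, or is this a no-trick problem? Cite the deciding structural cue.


Technique: the binomial theorem — terms weighting binomial(ψ, θ) against matched powers of (-2 + 4) and 3 reassemble into ((-2 + 4) + 3)^ψ by the binomial theorem.


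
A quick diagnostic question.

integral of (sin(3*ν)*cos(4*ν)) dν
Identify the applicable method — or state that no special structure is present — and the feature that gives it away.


Technique: a trigonometric identity — distinct frequencies under one product (sin(3*ν)*cos(4*ν)): the product-to-sum identity is the systematic route to an integrable form.


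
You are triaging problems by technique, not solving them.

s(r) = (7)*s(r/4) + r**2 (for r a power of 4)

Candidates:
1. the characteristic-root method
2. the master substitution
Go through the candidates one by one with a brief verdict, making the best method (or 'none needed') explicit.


Verdict: the master substitution — the call at r/4 makes this multiplicative recursion; the master-style substitution converts it to additive.
- the characteristic-root method — the recursion divides its index rather than shifting it — outside the constant-shift family the root method covers.
- the master substitution — applicable, and directly so.


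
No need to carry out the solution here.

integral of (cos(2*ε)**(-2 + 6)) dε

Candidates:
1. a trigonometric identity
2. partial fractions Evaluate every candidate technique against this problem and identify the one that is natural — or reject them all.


Diagnosis: a trigonometric identity — the even exponent on cos(2*ε)**(-2 + 6) signals one move: rewrite via cos of the doubled angle.
- a trigonometric identity — applicable, and directly so.
- partial fractions — there is no rational-function structure to decompose.


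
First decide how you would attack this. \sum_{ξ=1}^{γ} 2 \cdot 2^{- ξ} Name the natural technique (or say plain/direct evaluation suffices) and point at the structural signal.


Method: the geometric series formula — consecutive terms stand in a fixed index-free ratio — the geometric sum formula closes it.


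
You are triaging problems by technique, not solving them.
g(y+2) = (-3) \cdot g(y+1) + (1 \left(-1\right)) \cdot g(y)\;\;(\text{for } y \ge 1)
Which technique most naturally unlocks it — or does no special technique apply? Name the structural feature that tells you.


Technique: the characteristic-root method — fixed numeric weights on consecutive terms and no forcing term added: the root method in its home territory.


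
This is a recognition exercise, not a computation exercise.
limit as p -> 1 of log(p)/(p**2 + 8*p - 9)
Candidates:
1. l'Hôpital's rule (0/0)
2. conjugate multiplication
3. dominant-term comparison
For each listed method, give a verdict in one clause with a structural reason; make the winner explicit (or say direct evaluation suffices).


Verdict: l'Hôpital's rule (0/0) — substituting 1 gives 0 over 0; differentiate top and bottom once and re-evaluate. Known elementary limits would finish this too — the rule just bypasses the case analysis.
- l'Hôpital's rule (0/0) — applies; the problem has the shape this method handles.
- conjugate multiplication: there is no infinity-minus-infinity radical difference to rationalize.
- dominant-term comparison: no dominant-degree comparison decides it.


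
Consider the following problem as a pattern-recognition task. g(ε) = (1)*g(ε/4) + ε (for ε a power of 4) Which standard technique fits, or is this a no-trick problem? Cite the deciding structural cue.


Verdict: the master substitution — treat m = log base 4 of ε as the new clock: one recursion step advances m by one while ε scales by 4.


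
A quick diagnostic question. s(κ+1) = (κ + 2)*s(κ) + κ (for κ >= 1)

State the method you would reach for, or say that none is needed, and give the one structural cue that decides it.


Diagnosis: a summation factor — one-term recursion with variable weight κ + 2 is solved by product normalization, not by root-finding.


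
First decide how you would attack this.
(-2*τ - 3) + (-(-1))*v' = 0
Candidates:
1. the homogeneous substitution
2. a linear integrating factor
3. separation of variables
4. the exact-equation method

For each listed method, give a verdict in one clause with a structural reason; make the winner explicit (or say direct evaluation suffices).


Best approach: no special technique — with v absent the equation is not coupled at all: direct integration in τ.
- the homogeneous substitution — the slope does not depend on the ratio of the variables alone.
- a linear integrating factor: with the unknown absent the integrating factor is a formality; direct integration is the working structure.
- separation of variables — any separation here is vacuous (nothing depends on the unknown); direct integration is the honest label.
- the exact-equation method — no dependence on the unknown anywhere: exactness is a label without content here.


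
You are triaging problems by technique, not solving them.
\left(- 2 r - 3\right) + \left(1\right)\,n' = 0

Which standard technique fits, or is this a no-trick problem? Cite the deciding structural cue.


Method: no special technique — solved for the derivative, no n appears — this is antidifferentiation in r wearing ODE clothing.


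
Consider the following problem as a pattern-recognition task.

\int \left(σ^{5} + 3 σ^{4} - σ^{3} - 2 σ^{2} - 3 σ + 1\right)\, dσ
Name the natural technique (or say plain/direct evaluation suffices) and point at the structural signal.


Diagnosis: no special technique — every term is a constant multiple of a power of σ; term-wise power-rule integration needs no preliminary transformation.


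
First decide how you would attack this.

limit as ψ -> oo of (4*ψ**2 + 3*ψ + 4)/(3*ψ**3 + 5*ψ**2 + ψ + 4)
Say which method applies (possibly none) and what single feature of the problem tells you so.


Verdict: dominant-term comparison — at large ψ only the top-degree terms survive; compare the leading terms and the limit falls out. Viewed as a single quotient this is an ∞/∞ form — an at-infinity application of l'Hôpital's rule would also resolve it; comparing leading growth reads the answer without differentiating.


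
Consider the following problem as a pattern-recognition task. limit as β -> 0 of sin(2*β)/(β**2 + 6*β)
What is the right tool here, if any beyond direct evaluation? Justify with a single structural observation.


Diagnosis: l'Hôpital's rule (0/0) — substituting 0 gives 0 over 0; differentiate top and bottom once and re-evaluate. Known elementary limits would finish this too — the rule just bypasses the case analysis.


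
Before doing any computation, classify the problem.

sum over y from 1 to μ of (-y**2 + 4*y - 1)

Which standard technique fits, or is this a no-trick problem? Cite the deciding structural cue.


Diagnosis: no special technique — recognize the absence of structure: constant-multiple powers of y summed plainly, no special method required.


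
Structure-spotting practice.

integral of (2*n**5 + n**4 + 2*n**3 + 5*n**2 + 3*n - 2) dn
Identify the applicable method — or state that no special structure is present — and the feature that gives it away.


Best approach: no special technique — scan for structure and find none: constant multiples of powers of n, integrate directly.


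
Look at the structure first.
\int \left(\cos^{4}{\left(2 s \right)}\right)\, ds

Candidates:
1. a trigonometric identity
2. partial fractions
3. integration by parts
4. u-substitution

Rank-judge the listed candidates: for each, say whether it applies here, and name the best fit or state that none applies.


Diagnosis: a trigonometric identity — even powers like \cos^{4}{\left(2 s \right)} never integrate directly; the half-angle identity lowers the degree first.
- a trigonometric identity: yes, a natural case for it.
- partial fractions — the expression is not a ratio of polynomials that decomposes further.
- integration by parts: not the natural route: no polynomial-kernel product appears — a recursive parts reduction of the trigonometric product exists, but the identity rewrite is direct.
- u-substitution — no subexpression of the integrand pairs with its own derivative as a factor — individual terms may offer their own substitutions, but any change of variable covering the whole integral would have to be constructed from outside the expression.


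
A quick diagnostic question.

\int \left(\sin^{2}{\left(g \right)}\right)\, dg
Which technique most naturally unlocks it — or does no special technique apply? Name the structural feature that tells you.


Diagnosis: a trigonometric identity — the exponent on \sin^{2}{\left(g \right)} is even — the power-reduction identity is the standard preprocessing step.


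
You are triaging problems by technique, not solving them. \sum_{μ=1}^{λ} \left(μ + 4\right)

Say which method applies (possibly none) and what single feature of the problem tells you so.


Verdict: no special technique — this is bookkeeping, not technique: standard formulas for sums of constant-multiple powers of μ apply termwise.


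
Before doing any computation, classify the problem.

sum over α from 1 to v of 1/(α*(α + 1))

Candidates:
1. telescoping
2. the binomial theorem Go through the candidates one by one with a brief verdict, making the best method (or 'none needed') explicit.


Diagnosis: telescoping — poles of 1/(α*(α + 1)) differ by an integer, the telltale of a telescoping partial-fraction sum.
- telescoping — a fit — the right tool for this form.
- the binomial theorem — the terms lack the binomial-coefficient-weighted complementary-power pattern of an expansion.


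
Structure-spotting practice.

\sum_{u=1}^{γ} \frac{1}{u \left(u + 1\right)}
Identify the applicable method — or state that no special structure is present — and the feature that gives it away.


Technique: telescoping — rewrite \frac{1}{u \left(u + 1\right)} as simple fractions and successive terms eat each other — only the edges survive.


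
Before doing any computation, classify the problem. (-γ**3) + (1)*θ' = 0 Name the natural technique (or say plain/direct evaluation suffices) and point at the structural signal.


Method: no special technique — solved for the derivative, θ never appears on the right — this is a direct integration in γ, not a differential-equations problem at heart.


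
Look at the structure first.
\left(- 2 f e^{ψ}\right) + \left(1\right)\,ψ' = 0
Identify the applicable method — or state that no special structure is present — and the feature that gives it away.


Method: separation of variables — all dependence on the two variables factors apart, the defining separable shape.


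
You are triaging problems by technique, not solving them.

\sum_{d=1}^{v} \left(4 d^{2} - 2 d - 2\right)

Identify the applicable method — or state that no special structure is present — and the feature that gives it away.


Technique: no special technique — every summand is a constant multiple of a power of d — apply the standard power-sum identities one degree at a time.


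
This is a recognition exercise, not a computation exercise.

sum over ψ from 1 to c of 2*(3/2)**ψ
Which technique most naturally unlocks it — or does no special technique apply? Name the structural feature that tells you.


Verdict: the geometric series formula — each term is 3/2 times the previous one, so the geometric-series formula applies directly.


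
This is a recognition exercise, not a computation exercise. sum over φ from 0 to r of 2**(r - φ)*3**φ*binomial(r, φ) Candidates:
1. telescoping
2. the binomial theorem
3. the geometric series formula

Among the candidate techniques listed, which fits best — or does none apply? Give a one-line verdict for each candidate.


Technique: the binomial theorem — the summand is term φ of a binomial expansion in 3 and 2; the whole sum is a single power.
- telescoping — as presented, consecutive terms share no shifted copy to cancel against — no rewrite is on display to change that.
- the binomial theorem: yes, a natural case for it.
- the geometric series formula — the ratio of consecutive terms depends on the index.


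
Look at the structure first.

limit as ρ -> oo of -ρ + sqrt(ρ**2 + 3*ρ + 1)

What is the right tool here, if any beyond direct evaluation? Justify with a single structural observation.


Verdict: conjugate multiplication — turning the difference into a conjugate-rationalized ratio makes the limit readable.


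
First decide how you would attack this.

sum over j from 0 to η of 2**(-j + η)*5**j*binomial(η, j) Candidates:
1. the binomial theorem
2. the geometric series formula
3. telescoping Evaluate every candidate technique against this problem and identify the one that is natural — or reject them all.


Best approach: the binomial theorem — binomial coefficients against complementary powers of 5 and 2: recognize the binomial expansion and resum.
- the binomial theorem — a fit — the right tool for this form.
- the geometric series formula: consecutive terms are not related by a fixed multiplier.
- telescoping — as presented, consecutive terms share no shifted copy to cancel against — no rewrite is on display to change that.


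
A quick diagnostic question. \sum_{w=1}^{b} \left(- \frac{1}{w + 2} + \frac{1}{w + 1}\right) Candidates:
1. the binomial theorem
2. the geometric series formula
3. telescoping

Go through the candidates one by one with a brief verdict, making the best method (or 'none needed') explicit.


Method: telescoping — write out three consecutive terms and watch the interior cancel: the advanced copy one term subtracts reappears as the very next term's leading piece, pair after pair.
- the binomial theorem: the terms do not reassemble into a binomial power.
- the geometric series formula: there is no constant term-to-term ratio.
- telescoping: applies; the problem has the shape this method handles.


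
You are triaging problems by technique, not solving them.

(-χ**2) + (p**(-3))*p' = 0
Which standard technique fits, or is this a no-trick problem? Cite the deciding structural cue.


Best approach: separation of variables — one side of the product carries the independent variable, the other the unknown — the textbook separation shape. The cross-partial test also passes here (vacuously, each side single-variable); the potential-function route would work, separation is simply more immediate.


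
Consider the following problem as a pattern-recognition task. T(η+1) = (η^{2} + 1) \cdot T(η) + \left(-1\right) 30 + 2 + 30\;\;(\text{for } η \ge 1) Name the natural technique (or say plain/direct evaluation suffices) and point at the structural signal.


Technique: a summation factor — the coefficient η^{2} + 1 drifts with the index, so no fixed root exists; normalizing by the cumulative product telescopes it.


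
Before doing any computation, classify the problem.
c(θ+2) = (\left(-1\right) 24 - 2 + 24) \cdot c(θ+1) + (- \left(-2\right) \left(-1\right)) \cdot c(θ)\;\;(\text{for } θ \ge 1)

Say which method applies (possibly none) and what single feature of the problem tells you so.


Diagnosis: the characteristic-root method — try a geometric ansatz r^θ: constant coefficients turn the recurrence into one polynomial equation in r.


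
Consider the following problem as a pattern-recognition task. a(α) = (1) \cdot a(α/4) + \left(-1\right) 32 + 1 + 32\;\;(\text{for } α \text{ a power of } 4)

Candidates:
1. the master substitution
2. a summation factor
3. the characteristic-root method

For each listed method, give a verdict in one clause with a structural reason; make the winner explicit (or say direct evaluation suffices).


Diagnosis: the master substitution — the argument contracts 4-fold per step: reindex α exponentially and solve the linear recurrence in the new index.
- the master substitution: yes — fits the structure here.
- a summation factor — a divided-index call is outside the fixed-shift first-order family a summation factor normalizes.
- the characteristic-root method: a divided-index call is not the fixed-shift linear shape that characteristic roots solve.
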